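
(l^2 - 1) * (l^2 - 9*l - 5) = l^4 - 9*l^3 - 6*l^2 + 9*l + 5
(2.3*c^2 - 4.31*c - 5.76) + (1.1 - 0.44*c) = 2.3*c^2 - 4.75*c - 4.66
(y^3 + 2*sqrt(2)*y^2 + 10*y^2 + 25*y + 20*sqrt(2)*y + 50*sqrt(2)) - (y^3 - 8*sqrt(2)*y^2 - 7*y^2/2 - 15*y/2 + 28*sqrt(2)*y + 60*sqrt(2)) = 27*y^2/2 + 10*sqrt(2)*y^2 - 8*sqrt(2)*y + 65*y/2 - 10*sqrt(2)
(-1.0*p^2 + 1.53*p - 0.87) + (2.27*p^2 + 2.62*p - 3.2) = 1.27*p^2 + 4.15*p - 4.07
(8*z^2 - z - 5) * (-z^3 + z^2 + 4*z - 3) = -8*z^5 + 9*z^4 + 36*z^3 - 33*z^2 - 17*z + 15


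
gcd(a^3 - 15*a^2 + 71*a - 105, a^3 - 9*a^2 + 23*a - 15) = a^2 - 8*a + 15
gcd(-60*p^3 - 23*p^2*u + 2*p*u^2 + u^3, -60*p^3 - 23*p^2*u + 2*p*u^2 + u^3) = 60*p^3 + 23*p^2*u - 2*p*u^2 - u^3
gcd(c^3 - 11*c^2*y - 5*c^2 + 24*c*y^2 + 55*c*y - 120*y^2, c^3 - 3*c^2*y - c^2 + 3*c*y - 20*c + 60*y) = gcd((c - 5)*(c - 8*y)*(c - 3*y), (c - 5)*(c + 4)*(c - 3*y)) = -c^2 + 3*c*y + 5*c - 15*y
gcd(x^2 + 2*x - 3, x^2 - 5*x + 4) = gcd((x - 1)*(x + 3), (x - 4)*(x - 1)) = x - 1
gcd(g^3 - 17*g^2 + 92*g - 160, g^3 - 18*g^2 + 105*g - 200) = g^2 - 13*g + 40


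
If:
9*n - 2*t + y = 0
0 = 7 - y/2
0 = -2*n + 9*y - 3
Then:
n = 123/2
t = 1135/4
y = 14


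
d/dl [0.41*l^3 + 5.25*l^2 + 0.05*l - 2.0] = 1.23*l^2 + 10.5*l + 0.05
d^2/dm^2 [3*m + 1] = 0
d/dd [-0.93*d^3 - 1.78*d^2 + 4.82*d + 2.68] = -2.79*d^2 - 3.56*d + 4.82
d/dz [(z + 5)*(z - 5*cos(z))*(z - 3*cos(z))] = (z + 5)*(z - 5*cos(z))*(3*sin(z) + 1) + (z + 5)*(z - 3*cos(z))*(5*sin(z) + 1) + (z - 5*cos(z))*(z - 3*cos(z))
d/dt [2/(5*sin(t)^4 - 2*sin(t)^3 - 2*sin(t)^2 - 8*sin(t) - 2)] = 4*(-10*sin(t)^3 + 3*sin(t)^2 + 2*sin(t) + 4)*cos(t)/(-5*sin(t)^4 + 2*sin(t)^3 + 2*sin(t)^2 + 8*sin(t) + 2)^2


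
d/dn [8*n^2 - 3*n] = 16*n - 3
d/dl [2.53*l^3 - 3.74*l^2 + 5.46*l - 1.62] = 7.59*l^2 - 7.48*l + 5.46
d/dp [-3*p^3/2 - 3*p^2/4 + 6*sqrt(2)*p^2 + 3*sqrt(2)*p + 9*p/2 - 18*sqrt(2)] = -9*p^2/2 - 3*p/2 + 12*sqrt(2)*p + 3*sqrt(2) + 9/2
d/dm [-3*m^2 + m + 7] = 1 - 6*m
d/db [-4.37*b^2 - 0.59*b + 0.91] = -8.74*b - 0.59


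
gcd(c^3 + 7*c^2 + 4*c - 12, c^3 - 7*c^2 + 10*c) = 1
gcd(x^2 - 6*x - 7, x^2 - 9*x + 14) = x - 7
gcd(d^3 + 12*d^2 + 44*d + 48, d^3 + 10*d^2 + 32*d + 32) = d^2 + 6*d + 8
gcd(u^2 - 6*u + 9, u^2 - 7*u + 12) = u - 3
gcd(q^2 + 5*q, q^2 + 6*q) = q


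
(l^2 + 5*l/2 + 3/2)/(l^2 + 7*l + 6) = (l + 3/2)/(l + 6)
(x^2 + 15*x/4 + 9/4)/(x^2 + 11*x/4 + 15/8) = 2*(4*x^2 + 15*x + 9)/(8*x^2 + 22*x + 15)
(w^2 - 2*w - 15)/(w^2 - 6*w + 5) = (w + 3)/(w - 1)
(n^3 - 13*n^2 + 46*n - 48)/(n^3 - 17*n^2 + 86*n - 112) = (n - 3)/(n - 7)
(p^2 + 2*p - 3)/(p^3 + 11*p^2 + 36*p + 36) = (p - 1)/(p^2 + 8*p + 12)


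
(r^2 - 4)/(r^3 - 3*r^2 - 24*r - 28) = (r - 2)/(r^2 - 5*r - 14)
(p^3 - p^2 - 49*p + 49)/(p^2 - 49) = p - 1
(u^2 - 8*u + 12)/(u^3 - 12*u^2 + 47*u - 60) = (u^2 - 8*u + 12)/(u^3 - 12*u^2 + 47*u - 60)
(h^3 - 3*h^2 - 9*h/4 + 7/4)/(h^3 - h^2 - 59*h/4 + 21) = (2*h^2 + h - 1)/(2*h^2 + 5*h - 12)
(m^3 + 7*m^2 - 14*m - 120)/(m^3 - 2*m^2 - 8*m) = (m^2 + 11*m + 30)/(m*(m + 2))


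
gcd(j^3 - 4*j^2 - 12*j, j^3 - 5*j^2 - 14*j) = j^2 + 2*j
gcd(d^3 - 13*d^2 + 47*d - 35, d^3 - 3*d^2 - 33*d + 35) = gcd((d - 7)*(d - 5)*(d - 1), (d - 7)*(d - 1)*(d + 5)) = d^2 - 8*d + 7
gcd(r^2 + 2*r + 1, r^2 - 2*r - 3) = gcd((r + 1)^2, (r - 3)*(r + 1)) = r + 1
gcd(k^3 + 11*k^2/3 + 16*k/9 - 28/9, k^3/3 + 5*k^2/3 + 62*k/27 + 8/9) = 1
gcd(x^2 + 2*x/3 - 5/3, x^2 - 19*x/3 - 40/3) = x + 5/3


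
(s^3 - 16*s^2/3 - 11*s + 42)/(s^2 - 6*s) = s + 2/3 - 7/s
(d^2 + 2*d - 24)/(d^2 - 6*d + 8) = (d + 6)/(d - 2)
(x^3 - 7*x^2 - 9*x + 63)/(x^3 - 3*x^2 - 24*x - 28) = (x^2 - 9)/(x^2 + 4*x + 4)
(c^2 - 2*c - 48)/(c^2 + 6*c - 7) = (c^2 - 2*c - 48)/(c^2 + 6*c - 7)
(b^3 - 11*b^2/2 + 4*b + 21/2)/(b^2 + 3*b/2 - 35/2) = (b^2 - 2*b - 3)/(b + 5)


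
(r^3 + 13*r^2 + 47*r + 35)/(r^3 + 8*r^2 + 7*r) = (r + 5)/r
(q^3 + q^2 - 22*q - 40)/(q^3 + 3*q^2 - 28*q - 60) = (q + 4)/(q + 6)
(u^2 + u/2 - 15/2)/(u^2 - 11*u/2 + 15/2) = (u + 3)/(u - 3)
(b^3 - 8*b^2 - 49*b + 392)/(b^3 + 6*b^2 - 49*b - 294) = (b - 8)/(b + 6)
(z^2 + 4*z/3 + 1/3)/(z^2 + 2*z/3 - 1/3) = (3*z + 1)/(3*z - 1)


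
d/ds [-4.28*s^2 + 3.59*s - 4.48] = 3.59 - 8.56*s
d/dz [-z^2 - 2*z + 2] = -2*z - 2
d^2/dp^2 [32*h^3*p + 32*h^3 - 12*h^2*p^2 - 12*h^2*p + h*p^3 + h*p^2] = 2*h*(-12*h + 3*p + 1)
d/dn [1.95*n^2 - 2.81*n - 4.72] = 3.9*n - 2.81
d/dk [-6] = 0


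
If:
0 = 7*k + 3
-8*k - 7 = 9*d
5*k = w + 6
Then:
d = -25/63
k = -3/7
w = -57/7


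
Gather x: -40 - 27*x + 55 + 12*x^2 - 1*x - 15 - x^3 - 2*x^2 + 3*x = -x^3 + 10*x^2 - 25*x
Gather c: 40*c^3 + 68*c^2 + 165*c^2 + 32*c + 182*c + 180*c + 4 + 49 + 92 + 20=40*c^3 + 233*c^2 + 394*c + 165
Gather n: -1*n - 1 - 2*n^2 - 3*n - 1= -2*n^2 - 4*n - 2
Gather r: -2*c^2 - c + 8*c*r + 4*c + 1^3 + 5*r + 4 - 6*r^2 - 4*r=-2*c^2 + 3*c - 6*r^2 + r*(8*c + 1) + 5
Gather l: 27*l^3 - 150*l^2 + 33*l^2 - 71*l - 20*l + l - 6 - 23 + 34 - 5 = 27*l^3 - 117*l^2 - 90*l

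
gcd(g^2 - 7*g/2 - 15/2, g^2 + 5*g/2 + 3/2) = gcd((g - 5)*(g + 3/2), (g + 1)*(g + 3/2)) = g + 3/2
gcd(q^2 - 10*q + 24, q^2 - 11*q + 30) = q - 6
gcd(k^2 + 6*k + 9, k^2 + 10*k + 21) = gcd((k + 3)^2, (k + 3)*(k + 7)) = k + 3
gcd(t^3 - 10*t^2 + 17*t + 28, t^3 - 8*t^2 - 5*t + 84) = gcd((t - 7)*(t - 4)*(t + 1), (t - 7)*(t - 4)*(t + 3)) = t^2 - 11*t + 28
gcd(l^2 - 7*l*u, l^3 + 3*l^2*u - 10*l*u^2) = l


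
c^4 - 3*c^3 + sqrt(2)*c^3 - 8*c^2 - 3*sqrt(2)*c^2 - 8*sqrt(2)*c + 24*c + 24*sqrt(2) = (c - 3)*(c - 2*sqrt(2))*(c + sqrt(2))*(c + 2*sqrt(2))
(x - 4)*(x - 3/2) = x^2 - 11*x/2 + 6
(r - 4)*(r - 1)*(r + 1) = r^3 - 4*r^2 - r + 4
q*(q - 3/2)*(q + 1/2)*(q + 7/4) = q^4 + 3*q^3/4 - 5*q^2/2 - 21*q/16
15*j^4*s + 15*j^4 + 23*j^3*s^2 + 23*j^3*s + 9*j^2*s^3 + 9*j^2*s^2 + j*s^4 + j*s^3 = (j + s)*(3*j + s)*(5*j + s)*(j*s + j)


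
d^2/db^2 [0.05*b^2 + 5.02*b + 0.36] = 0.100000000000000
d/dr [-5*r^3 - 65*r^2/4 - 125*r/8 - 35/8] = -15*r^2 - 65*r/2 - 125/8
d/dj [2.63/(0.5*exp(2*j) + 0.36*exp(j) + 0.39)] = (-2.63*exp(j) - 0.9468)*exp(j)/(0.5*exp(2*j) + 0.36*exp(j) + 0.39)^2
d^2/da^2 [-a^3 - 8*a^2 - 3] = -6*a - 16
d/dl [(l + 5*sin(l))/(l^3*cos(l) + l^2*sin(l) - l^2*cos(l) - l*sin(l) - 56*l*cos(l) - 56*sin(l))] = (l^4*sin(l) - l^3*sin(l) - 3*l^3*cos(l) + 5*l^3 - 57*l^2*sin(l) - 15*l^2*sin(2*l)/2 + 2*l^2*cos(l) - 5*l^2 + 5*sqrt(2)*l*sin(2*l + pi/4) + 56*l*cos(l) - 285*l - 56*sin(l) + 140*sin(2*l) - 5*cos(2*l)/2 + 5/2)/((l - 8)^2*(l + 7)^2*(l*cos(l) + sin(l))^2)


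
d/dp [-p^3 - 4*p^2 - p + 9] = -3*p^2 - 8*p - 1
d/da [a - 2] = 1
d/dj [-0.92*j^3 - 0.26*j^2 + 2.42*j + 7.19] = -2.76*j^2 - 0.52*j + 2.42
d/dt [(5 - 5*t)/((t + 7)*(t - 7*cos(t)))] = 5*((t - 1)*(t + 7)*(7*sin(t) + 1) + (t - 1)*(t - 7*cos(t)) - (t + 7)*(t - 7*cos(t)))/((t + 7)^2*(t - 7*cos(t))^2)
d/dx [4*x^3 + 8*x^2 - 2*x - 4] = 12*x^2 + 16*x - 2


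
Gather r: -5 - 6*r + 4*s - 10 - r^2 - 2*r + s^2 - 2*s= -r^2 - 8*r + s^2 + 2*s - 15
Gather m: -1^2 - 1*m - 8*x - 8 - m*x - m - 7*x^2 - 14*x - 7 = m*(-x - 2) - 7*x^2 - 22*x - 16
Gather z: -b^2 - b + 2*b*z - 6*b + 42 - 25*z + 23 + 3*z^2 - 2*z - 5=-b^2 - 7*b + 3*z^2 + z*(2*b - 27) + 60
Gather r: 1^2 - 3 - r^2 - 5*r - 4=-r^2 - 5*r - 6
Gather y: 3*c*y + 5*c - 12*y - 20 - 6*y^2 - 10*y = 5*c - 6*y^2 + y*(3*c - 22) - 20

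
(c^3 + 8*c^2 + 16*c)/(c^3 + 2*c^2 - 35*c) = (c^2 + 8*c + 16)/(c^2 + 2*c - 35)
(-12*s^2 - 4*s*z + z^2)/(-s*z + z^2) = (12*s^2 + 4*s*z - z^2)/(z*(s - z))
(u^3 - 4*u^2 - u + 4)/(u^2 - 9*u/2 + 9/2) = 2*(u^3 - 4*u^2 - u + 4)/(2*u^2 - 9*u + 9)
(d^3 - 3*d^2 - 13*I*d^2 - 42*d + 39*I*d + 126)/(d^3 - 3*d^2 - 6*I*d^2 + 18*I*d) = (d - 7*I)/d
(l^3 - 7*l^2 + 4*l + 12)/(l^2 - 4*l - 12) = (l^2 - l - 2)/(l + 2)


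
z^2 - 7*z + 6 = (z - 6)*(z - 1)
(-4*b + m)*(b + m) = -4*b^2 - 3*b*m + m^2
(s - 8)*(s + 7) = s^2 - s - 56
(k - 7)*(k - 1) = k^2 - 8*k + 7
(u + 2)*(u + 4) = u^2 + 6*u + 8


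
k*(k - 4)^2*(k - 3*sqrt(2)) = k^4 - 8*k^3 - 3*sqrt(2)*k^3 + 16*k^2 + 24*sqrt(2)*k^2 - 48*sqrt(2)*k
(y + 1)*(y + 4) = y^2 + 5*y + 4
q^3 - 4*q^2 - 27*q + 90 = (q - 6)*(q - 3)*(q + 5)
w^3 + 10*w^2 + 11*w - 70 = (w - 2)*(w + 5)*(w + 7)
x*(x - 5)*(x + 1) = x^3 - 4*x^2 - 5*x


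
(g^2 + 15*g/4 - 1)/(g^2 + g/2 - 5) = (4*g^2 + 15*g - 4)/(2*(2*g^2 + g - 10))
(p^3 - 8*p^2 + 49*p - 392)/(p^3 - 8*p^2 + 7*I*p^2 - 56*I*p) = (p - 7*I)/p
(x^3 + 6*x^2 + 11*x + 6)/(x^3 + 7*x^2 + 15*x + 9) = (x + 2)/(x + 3)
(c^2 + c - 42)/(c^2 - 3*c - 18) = (c + 7)/(c + 3)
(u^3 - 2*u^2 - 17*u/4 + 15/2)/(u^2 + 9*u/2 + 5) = (4*u^2 - 16*u + 15)/(2*(2*u + 5))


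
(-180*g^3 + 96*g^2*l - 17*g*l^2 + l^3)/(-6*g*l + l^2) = 30*g^2/l - 11*g + l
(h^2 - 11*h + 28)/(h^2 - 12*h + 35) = (h - 4)/(h - 5)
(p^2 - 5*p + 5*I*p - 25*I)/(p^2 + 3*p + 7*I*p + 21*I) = (p^2 + 5*p*(-1 + I) - 25*I)/(p^2 + p*(3 + 7*I) + 21*I)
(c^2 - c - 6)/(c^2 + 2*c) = (c - 3)/c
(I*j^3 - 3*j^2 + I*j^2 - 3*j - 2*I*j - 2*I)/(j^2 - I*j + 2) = (I*j^2 + j*(-2 + I) - 2)/(j - 2*I)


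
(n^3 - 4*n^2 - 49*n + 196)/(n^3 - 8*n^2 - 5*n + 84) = (n + 7)/(n + 3)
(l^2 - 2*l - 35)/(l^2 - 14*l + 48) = (l^2 - 2*l - 35)/(l^2 - 14*l + 48)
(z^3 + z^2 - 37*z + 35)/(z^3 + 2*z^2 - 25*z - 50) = (z^2 + 6*z - 7)/(z^2 + 7*z + 10)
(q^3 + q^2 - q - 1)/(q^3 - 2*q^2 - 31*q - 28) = (q^2 - 1)/(q^2 - 3*q - 28)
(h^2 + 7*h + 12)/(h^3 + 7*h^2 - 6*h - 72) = (h + 3)/(h^2 + 3*h - 18)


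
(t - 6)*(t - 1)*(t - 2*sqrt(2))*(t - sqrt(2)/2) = t^4 - 7*t^3 - 5*sqrt(2)*t^3/2 + 8*t^2 + 35*sqrt(2)*t^2/2 - 15*sqrt(2)*t - 14*t + 12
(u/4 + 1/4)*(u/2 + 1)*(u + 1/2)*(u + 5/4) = u^4/8 + 19*u^3/32 + 63*u^2/64 + 43*u/64 + 5/32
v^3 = v^3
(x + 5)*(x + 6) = x^2 + 11*x + 30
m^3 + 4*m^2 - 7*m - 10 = (m - 2)*(m + 1)*(m + 5)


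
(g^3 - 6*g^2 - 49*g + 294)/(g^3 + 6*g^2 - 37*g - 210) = (g - 7)/(g + 5)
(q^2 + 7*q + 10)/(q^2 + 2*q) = (q + 5)/q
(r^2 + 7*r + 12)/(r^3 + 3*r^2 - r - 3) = (r + 4)/(r^2 - 1)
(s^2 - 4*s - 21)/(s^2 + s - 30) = (s^2 - 4*s - 21)/(s^2 + s - 30)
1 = 1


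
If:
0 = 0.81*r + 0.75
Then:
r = -0.93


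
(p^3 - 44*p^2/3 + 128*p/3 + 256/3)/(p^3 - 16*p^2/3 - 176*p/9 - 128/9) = 3*(p - 8)/(3*p + 4)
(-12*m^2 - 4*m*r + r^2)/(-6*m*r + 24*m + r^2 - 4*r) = (2*m + r)/(r - 4)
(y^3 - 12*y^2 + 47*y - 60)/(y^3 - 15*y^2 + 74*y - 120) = (y - 3)/(y - 6)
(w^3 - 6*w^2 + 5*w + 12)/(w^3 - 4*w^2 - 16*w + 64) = (w^2 - 2*w - 3)/(w^2 - 16)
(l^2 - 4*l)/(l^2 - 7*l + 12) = l/(l - 3)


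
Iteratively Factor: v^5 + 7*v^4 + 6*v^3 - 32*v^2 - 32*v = (v + 1)*(v^4 + 6*v^3 - 32*v) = (v + 1)*(v + 4)*(v^3 + 2*v^2 - 8*v) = (v - 2)*(v + 1)*(v + 4)*(v^2 + 4*v) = (v - 2)*(v + 1)*(v + 4)^2*(v)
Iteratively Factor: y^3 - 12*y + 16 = (y - 2)*(y^2 + 2*y - 8) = (y - 2)^2*(y + 4)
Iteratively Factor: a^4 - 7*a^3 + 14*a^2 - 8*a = (a - 2)*(a^3 - 5*a^2 + 4*a) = (a - 2)*(a - 1)*(a^2 - 4*a) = a*(a - 2)*(a - 1)*(a - 4)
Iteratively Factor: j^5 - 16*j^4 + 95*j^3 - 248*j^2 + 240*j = (j - 4)*(j^4 - 12*j^3 + 47*j^2 - 60*j) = (j - 4)*(j - 3)*(j^3 - 9*j^2 + 20*j) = (j - 4)^2*(j - 3)*(j^2 - 5*j) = j*(j - 4)^2*(j - 3)*(j - 5)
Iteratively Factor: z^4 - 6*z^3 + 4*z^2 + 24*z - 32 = (z + 2)*(z^3 - 8*z^2 + 20*z - 16) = (z - 4)*(z + 2)*(z^2 - 4*z + 4) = (z - 4)*(z - 2)*(z + 2)*(z - 2)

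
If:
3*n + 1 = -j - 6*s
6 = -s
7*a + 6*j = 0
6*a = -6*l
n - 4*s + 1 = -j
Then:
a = 330/7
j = -55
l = -330/7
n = 30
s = -6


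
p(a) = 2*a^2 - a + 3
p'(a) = 4*a - 1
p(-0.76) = 4.92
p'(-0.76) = -4.04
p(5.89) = 66.49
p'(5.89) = 22.56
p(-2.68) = 20.04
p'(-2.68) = -11.72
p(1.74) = 7.32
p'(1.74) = 5.96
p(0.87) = 3.64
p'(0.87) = 2.48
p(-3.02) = 24.26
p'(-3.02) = -13.08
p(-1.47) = 8.79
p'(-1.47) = -6.88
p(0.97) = 3.91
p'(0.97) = 2.88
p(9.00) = 156.00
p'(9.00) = 35.00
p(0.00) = 3.00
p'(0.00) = -1.00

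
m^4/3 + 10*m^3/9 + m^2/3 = m^2*(m/3 + 1)*(m + 1/3)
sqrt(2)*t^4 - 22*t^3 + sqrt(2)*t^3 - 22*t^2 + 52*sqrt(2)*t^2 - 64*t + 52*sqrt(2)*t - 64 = (t - 8*sqrt(2))*(t - 2*sqrt(2))*(t - sqrt(2))*(sqrt(2)*t + sqrt(2))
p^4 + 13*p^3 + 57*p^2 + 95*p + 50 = (p + 1)*(p + 2)*(p + 5)^2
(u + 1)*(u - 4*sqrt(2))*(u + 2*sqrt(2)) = u^3 - 2*sqrt(2)*u^2 + u^2 - 16*u - 2*sqrt(2)*u - 16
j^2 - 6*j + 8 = (j - 4)*(j - 2)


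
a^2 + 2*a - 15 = (a - 3)*(a + 5)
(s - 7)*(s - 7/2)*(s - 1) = s^3 - 23*s^2/2 + 35*s - 49/2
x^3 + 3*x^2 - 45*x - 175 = (x - 7)*(x + 5)^2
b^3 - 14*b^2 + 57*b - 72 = (b - 8)*(b - 3)^2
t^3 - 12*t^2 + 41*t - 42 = (t - 7)*(t - 3)*(t - 2)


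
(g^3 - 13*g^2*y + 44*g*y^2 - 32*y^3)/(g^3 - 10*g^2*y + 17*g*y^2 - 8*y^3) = (-g + 4*y)/(-g + y)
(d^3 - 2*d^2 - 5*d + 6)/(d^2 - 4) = (d^2 - 4*d + 3)/(d - 2)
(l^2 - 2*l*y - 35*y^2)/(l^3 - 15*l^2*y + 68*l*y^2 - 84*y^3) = (l + 5*y)/(l^2 - 8*l*y + 12*y^2)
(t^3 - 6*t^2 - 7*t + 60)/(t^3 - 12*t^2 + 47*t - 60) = (t + 3)/(t - 3)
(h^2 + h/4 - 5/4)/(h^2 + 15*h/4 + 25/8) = 2*(h - 1)/(2*h + 5)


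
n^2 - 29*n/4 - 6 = (n - 8)*(n + 3/4)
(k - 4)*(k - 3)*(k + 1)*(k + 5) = k^4 - k^3 - 25*k^2 + 37*k + 60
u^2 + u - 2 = (u - 1)*(u + 2)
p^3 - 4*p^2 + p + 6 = (p - 3)*(p - 2)*(p + 1)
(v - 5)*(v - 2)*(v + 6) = v^3 - v^2 - 32*v + 60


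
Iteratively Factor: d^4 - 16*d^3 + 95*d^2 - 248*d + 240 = (d - 5)*(d^3 - 11*d^2 + 40*d - 48) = (d - 5)*(d - 4)*(d^2 - 7*d + 12) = (d - 5)*(d - 4)*(d - 3)*(d - 4)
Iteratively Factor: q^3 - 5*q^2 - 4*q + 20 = (q - 5)*(q^2 - 4) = (q - 5)*(q + 2)*(q - 2)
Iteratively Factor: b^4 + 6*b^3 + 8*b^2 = (b)*(b^3 + 6*b^2 + 8*b) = b^2*(b^2 + 6*b + 8) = b^2*(b + 2)*(b + 4)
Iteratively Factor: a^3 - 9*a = (a)*(a^2 - 9) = a*(a - 3)*(a + 3)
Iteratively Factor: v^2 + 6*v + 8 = (v + 4)*(v + 2)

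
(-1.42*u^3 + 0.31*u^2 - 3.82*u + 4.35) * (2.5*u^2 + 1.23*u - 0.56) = -3.55*u^5 - 0.9716*u^4 - 8.3735*u^3 + 6.0028*u^2 + 7.4897*u - 2.436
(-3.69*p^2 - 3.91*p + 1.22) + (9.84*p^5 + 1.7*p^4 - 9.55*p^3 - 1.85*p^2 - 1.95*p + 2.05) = 9.84*p^5 + 1.7*p^4 - 9.55*p^3 - 5.54*p^2 - 5.86*p + 3.27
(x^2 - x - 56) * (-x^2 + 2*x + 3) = -x^4 + 3*x^3 + 57*x^2 - 115*x - 168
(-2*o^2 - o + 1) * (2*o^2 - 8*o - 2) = -4*o^4 + 14*o^3 + 14*o^2 - 6*o - 2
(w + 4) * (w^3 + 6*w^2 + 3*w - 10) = w^4 + 10*w^3 + 27*w^2 + 2*w - 40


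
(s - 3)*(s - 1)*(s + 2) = s^3 - 2*s^2 - 5*s + 6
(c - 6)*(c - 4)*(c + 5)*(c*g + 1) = c^4*g - 5*c^3*g + c^3 - 26*c^2*g - 5*c^2 + 120*c*g - 26*c + 120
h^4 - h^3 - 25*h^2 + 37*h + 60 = (h - 4)*(h - 3)*(h + 1)*(h + 5)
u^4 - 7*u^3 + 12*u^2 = u^2*(u - 4)*(u - 3)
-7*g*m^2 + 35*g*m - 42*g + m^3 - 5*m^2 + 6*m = (-7*g + m)*(m - 3)*(m - 2)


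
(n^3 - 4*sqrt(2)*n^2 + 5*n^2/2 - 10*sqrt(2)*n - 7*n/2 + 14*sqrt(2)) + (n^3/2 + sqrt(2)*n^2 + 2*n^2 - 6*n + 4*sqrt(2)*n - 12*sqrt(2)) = 3*n^3/2 - 3*sqrt(2)*n^2 + 9*n^2/2 - 19*n/2 - 6*sqrt(2)*n + 2*sqrt(2)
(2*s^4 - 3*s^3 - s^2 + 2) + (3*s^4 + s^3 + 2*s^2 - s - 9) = 5*s^4 - 2*s^3 + s^2 - s - 7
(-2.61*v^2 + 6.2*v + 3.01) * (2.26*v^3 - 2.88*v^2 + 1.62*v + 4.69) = -5.8986*v^5 + 21.5288*v^4 - 15.2816*v^3 - 10.8657*v^2 + 33.9542*v + 14.1169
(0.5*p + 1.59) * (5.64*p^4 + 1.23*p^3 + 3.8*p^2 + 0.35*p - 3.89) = 2.82*p^5 + 9.5826*p^4 + 3.8557*p^3 + 6.217*p^2 - 1.3885*p - 6.1851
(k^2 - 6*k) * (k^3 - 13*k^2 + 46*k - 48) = k^5 - 19*k^4 + 124*k^3 - 324*k^2 + 288*k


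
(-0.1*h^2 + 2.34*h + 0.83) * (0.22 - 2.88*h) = 0.288*h^3 - 6.7612*h^2 - 1.8756*h + 0.1826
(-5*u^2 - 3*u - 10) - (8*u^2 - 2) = -13*u^2 - 3*u - 8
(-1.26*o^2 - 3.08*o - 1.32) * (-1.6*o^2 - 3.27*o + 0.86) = 2.016*o^4 + 9.0482*o^3 + 11.1*o^2 + 1.6676*o - 1.1352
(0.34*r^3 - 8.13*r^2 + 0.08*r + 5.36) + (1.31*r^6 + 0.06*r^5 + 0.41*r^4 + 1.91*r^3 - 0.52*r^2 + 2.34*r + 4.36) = 1.31*r^6 + 0.06*r^5 + 0.41*r^4 + 2.25*r^3 - 8.65*r^2 + 2.42*r + 9.72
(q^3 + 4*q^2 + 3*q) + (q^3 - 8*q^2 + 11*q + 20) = 2*q^3 - 4*q^2 + 14*q + 20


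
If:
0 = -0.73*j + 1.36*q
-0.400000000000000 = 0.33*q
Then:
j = -2.26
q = -1.21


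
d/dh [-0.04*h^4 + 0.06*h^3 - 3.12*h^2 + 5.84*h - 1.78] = -0.16*h^3 + 0.18*h^2 - 6.24*h + 5.84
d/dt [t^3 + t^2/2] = t*(3*t + 1)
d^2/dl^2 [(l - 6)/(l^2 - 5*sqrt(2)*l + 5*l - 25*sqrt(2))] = 2*((l - 6)*(2*l - 5*sqrt(2) + 5)^2 + (-3*l + 1 + 5*sqrt(2))*(l^2 - 5*sqrt(2)*l + 5*l - 25*sqrt(2)))/(l^2 - 5*sqrt(2)*l + 5*l - 25*sqrt(2))^3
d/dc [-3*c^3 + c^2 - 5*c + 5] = -9*c^2 + 2*c - 5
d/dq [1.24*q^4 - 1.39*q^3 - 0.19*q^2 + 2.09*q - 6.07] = 4.96*q^3 - 4.17*q^2 - 0.38*q + 2.09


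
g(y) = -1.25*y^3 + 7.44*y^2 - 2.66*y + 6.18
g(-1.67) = 37.19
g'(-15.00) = -1069.61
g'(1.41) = 10.87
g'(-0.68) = -14.51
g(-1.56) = 33.18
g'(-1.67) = -37.97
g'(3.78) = 0.00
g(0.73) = 7.72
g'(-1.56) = -35.00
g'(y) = -3.75*y^2 + 14.88*y - 2.66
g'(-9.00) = -440.33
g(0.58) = 6.90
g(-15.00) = 5938.83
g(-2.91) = 107.73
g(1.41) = 13.72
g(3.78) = 34.92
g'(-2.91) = -77.72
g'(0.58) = 4.71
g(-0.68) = 11.82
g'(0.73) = 6.20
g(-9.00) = 1544.01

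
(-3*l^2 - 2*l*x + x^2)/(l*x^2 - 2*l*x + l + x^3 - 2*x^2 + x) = (-3*l + x)/(x^2 - 2*x + 1)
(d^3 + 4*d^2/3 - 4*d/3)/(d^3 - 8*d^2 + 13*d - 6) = d*(3*d^2 + 4*d - 4)/(3*(d^3 - 8*d^2 + 13*d - 6))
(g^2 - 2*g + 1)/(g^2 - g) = (g - 1)/g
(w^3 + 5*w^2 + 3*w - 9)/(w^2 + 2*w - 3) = w + 3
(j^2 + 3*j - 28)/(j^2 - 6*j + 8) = (j + 7)/(j - 2)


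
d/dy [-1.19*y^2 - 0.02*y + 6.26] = -2.38*y - 0.02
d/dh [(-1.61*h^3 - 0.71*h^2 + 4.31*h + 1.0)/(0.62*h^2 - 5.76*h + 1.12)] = (-0.9982*h^4 + 18.5472*h^3 - 3.9922*h^2 - 2.8304*h + 10.5872)/(0.3844*h^4 - 7.1424*h^3 + 34.5664*h^2 - 12.9024*h + 1.2544)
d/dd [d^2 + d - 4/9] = 2*d + 1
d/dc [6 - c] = -1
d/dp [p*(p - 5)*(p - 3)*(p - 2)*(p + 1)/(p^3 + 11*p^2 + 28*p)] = 2*(p^5 + 12*p^4 - 43*p^3 - 263*p^2 + 618*p + 179)/(p^4 + 22*p^3 + 177*p^2 + 616*p + 784)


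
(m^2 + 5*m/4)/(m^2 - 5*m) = (m + 5/4)/(m - 5)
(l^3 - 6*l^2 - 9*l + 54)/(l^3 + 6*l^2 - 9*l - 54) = (l - 6)/(l + 6)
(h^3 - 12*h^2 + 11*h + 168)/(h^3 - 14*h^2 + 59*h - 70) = (h^2 - 5*h - 24)/(h^2 - 7*h + 10)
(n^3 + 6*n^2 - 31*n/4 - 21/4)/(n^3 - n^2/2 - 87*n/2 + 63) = (n + 1/2)/(n - 6)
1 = 1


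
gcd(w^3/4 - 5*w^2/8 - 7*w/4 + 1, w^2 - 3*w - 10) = w + 2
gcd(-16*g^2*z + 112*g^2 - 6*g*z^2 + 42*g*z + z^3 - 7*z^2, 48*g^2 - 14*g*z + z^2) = -8*g + z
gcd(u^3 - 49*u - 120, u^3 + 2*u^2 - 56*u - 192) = u - 8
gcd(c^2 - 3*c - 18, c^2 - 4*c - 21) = c + 3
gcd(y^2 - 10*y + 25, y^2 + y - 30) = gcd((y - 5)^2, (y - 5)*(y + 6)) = y - 5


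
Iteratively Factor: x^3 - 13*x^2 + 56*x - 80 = (x - 4)*(x^2 - 9*x + 20) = (x - 5)*(x - 4)*(x - 4)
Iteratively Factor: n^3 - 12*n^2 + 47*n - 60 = (n - 5)*(n^2 - 7*n + 12) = (n - 5)*(n - 4)*(n - 3)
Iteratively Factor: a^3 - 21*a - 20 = (a - 5)*(a^2 + 5*a + 4) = (a - 5)*(a + 1)*(a + 4)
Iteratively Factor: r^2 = (r)*(r)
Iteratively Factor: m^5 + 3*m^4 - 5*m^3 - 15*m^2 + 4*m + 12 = (m - 1)*(m^4 + 4*m^3 - m^2 - 16*m - 12) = (m - 2)*(m - 1)*(m^3 + 6*m^2 + 11*m + 6) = (m - 2)*(m - 1)*(m + 2)*(m^2 + 4*m + 3) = (m - 2)*(m - 1)*(m + 1)*(m + 2)*(m + 3)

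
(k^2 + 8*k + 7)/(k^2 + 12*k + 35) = (k + 1)/(k + 5)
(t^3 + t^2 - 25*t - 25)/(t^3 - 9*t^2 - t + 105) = (t^2 + 6*t + 5)/(t^2 - 4*t - 21)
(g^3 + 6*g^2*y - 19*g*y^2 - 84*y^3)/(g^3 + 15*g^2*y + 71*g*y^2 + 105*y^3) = (g - 4*y)/(g + 5*y)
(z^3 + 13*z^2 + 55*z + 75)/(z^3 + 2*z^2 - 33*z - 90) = (z + 5)/(z - 6)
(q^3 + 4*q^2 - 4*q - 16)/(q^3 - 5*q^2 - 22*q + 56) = (q + 2)/(q - 7)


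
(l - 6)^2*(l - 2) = l^3 - 14*l^2 + 60*l - 72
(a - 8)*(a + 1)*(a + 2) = a^3 - 5*a^2 - 22*a - 16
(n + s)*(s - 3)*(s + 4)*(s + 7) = n*s^3 + 8*n*s^2 - 5*n*s - 84*n + s^4 + 8*s^3 - 5*s^2 - 84*s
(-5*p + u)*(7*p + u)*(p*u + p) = -35*p^3*u - 35*p^3 + 2*p^2*u^2 + 2*p^2*u + p*u^3 + p*u^2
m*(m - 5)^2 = m^3 - 10*m^2 + 25*m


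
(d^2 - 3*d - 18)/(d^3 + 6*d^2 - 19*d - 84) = (d - 6)/(d^2 + 3*d - 28)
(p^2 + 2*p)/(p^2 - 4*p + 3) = p*(p + 2)/(p^2 - 4*p + 3)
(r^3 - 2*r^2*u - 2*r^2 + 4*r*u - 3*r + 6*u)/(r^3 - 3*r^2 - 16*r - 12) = (r^2 - 2*r*u - 3*r + 6*u)/(r^2 - 4*r - 12)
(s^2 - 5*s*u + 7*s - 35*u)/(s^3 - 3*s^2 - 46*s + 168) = (s - 5*u)/(s^2 - 10*s + 24)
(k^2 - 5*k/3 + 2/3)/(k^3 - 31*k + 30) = (k - 2/3)/(k^2 + k - 30)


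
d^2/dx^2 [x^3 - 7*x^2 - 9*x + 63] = 6*x - 14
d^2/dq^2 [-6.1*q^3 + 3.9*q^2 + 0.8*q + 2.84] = 7.8 - 36.6*q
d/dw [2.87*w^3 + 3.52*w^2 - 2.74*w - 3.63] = 8.61*w^2 + 7.04*w - 2.74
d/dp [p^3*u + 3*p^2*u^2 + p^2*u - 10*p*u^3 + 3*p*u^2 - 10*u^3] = u*(3*p^2 + 6*p*u + 2*p - 10*u^2 + 3*u)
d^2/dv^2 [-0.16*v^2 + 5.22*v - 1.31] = -0.320000000000000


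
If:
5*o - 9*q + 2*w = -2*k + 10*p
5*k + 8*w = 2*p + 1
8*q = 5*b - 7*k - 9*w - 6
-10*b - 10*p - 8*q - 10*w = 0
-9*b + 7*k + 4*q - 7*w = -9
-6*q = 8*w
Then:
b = 3067/2436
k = -2/609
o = -12227/6090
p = -1549/1218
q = 155/609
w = -155/812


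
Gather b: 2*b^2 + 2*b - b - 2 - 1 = 2*b^2 + b - 3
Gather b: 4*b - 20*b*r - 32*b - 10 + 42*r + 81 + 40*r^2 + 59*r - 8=b*(-20*r - 28) + 40*r^2 + 101*r + 63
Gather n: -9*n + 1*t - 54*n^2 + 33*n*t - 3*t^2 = -54*n^2 + n*(33*t - 9) - 3*t^2 + t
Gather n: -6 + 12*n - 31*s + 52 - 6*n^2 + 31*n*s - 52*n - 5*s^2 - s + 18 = -6*n^2 + n*(31*s - 40) - 5*s^2 - 32*s + 64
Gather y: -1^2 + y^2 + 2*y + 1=y^2 + 2*y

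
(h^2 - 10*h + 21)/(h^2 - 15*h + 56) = (h - 3)/(h - 8)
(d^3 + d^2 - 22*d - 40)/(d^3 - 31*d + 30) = (d^2 + 6*d + 8)/(d^2 + 5*d - 6)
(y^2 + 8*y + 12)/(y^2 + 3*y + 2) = (y + 6)/(y + 1)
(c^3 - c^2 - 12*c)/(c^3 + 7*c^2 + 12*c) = (c - 4)/(c + 4)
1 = 1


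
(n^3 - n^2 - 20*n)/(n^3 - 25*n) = (n + 4)/(n + 5)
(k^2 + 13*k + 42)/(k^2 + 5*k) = (k^2 + 13*k + 42)/(k*(k + 5))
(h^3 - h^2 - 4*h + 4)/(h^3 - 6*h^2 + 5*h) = (h^2 - 4)/(h*(h - 5))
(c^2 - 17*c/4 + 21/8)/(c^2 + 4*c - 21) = (8*c^2 - 34*c + 21)/(8*(c^2 + 4*c - 21))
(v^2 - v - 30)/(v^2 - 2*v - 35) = (v - 6)/(v - 7)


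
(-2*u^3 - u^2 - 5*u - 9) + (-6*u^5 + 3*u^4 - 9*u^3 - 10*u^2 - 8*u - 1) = -6*u^5 + 3*u^4 - 11*u^3 - 11*u^2 - 13*u - 10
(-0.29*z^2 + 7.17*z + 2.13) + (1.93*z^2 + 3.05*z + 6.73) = 1.64*z^2 + 10.22*z + 8.86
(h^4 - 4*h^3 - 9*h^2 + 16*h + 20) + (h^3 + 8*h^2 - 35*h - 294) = h^4 - 3*h^3 - h^2 - 19*h - 274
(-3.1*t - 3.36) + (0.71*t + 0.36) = -2.39*t - 3.0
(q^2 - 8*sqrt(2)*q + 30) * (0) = 0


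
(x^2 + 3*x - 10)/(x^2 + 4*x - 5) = (x - 2)/(x - 1)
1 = 1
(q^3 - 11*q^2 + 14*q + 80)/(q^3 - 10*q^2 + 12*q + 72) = (q^2 - 13*q + 40)/(q^2 - 12*q + 36)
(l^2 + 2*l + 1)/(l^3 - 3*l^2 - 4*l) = (l + 1)/(l*(l - 4))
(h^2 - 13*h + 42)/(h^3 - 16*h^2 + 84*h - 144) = (h - 7)/(h^2 - 10*h + 24)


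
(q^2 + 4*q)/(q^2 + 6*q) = (q + 4)/(q + 6)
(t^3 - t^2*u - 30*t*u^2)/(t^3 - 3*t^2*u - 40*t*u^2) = (t - 6*u)/(t - 8*u)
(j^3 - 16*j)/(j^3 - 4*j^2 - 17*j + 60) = j*(j - 4)/(j^2 - 8*j + 15)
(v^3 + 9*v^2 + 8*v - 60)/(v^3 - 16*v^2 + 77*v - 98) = (v^2 + 11*v + 30)/(v^2 - 14*v + 49)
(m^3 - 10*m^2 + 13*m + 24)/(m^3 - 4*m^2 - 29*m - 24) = (m - 3)/(m + 3)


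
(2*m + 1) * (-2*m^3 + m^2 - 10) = -4*m^4 + m^2 - 20*m - 10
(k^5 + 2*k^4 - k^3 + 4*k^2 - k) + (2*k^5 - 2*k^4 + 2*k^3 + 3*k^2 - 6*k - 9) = 3*k^5 + k^3 + 7*k^2 - 7*k - 9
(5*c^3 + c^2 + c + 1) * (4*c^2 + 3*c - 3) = 20*c^5 + 19*c^4 - 8*c^3 + 4*c^2 - 3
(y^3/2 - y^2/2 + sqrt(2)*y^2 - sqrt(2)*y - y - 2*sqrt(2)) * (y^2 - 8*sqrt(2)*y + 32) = y^5/2 - 3*sqrt(2)*y^4 - y^4/2 - y^3 + 3*sqrt(2)*y^3 + 38*sqrt(2)*y^2 - 32*sqrt(2)*y - 64*sqrt(2)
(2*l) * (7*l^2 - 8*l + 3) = 14*l^3 - 16*l^2 + 6*l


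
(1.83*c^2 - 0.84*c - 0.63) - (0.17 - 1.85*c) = 1.83*c^2 + 1.01*c - 0.8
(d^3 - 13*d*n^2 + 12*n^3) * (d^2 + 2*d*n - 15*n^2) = d^5 + 2*d^4*n - 28*d^3*n^2 - 14*d^2*n^3 + 219*d*n^4 - 180*n^5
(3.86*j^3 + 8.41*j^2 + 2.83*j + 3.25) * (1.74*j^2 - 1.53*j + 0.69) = 6.7164*j^5 + 8.7276*j^4 - 5.2797*j^3 + 7.128*j^2 - 3.0198*j + 2.2425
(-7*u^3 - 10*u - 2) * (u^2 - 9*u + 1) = -7*u^5 + 63*u^4 - 17*u^3 + 88*u^2 + 8*u - 2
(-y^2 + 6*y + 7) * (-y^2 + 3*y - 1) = y^4 - 9*y^3 + 12*y^2 + 15*y - 7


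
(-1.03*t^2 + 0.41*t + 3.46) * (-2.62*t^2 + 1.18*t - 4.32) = 2.6986*t^4 - 2.2896*t^3 - 4.1318*t^2 + 2.3116*t - 14.9472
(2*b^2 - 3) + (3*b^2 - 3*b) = 5*b^2 - 3*b - 3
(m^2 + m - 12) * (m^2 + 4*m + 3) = m^4 + 5*m^3 - 5*m^2 - 45*m - 36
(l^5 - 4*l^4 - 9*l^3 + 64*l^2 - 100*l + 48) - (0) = l^5 - 4*l^4 - 9*l^3 + 64*l^2 - 100*l + 48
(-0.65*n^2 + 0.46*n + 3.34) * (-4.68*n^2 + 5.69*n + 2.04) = 3.042*n^4 - 5.8513*n^3 - 14.3398*n^2 + 19.943*n + 6.8136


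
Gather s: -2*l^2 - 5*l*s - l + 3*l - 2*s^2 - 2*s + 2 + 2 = -2*l^2 + 2*l - 2*s^2 + s*(-5*l - 2) + 4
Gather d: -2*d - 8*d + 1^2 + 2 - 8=-10*d - 5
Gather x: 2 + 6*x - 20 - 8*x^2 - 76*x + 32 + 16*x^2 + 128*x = 8*x^2 + 58*x + 14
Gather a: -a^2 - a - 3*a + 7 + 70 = -a^2 - 4*a + 77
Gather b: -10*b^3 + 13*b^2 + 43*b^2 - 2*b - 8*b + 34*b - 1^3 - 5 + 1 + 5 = -10*b^3 + 56*b^2 + 24*b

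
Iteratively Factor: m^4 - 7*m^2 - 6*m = (m - 3)*(m^3 + 3*m^2 + 2*m) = (m - 3)*(m + 1)*(m^2 + 2*m) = m*(m - 3)*(m + 1)*(m + 2)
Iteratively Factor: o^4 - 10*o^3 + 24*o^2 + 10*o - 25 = (o + 1)*(o^3 - 11*o^2 + 35*o - 25) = (o - 5)*(o + 1)*(o^2 - 6*o + 5) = (o - 5)*(o - 1)*(o + 1)*(o - 5)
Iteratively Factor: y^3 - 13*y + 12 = (y - 3)*(y^2 + 3*y - 4) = (y - 3)*(y + 4)*(y - 1)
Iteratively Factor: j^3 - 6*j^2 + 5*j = (j - 5)*(j^2 - j) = j*(j - 5)*(j - 1)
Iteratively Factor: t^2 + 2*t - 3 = (t - 1)*(t + 3)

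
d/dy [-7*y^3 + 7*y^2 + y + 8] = -21*y^2 + 14*y + 1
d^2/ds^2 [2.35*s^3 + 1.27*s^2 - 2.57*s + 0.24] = 14.1*s + 2.54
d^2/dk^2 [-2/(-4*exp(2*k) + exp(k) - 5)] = 2*((1 - 16*exp(k))*(4*exp(2*k) - exp(k) + 5) + 2*(8*exp(k) - 1)^2*exp(k))*exp(k)/(4*exp(2*k) - exp(k) + 5)^3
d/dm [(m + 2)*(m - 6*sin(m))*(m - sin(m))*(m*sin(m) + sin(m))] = -(m + 1)*(m + 2)*(m - 6*sin(m))*(cos(m) - 1)*sin(m) - (m + 1)*(m + 2)*(m - sin(m))*(6*cos(m) - 1)*sin(m) + (m + 1)*(m - 6*sin(m))*(m - sin(m))*sin(m) + (m + 2)*(m - 6*sin(m))*(m - sin(m))*(m*cos(m) + sqrt(2)*sin(m + pi/4))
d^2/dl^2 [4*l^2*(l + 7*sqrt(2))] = 24*l + 56*sqrt(2)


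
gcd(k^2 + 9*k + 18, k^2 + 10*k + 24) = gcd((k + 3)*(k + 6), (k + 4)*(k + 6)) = k + 6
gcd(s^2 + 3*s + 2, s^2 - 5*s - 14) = s + 2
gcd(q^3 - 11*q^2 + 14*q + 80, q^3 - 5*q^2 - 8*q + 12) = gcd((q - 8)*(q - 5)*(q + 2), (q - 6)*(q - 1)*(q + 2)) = q + 2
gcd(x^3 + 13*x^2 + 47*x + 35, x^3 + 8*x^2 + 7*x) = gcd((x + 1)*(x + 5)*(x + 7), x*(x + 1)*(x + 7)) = x^2 + 8*x + 7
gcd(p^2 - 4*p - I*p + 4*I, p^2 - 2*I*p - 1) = p - I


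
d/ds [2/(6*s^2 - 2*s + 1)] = 4*(1 - 6*s)/(6*s^2 - 2*s + 1)^2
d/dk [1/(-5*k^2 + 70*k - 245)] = 2*(k - 7)/(5*(k^2 - 14*k + 49)^2)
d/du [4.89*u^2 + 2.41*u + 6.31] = 9.78*u + 2.41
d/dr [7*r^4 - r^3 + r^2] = r*(28*r^2 - 3*r + 2)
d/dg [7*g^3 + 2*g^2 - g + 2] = 21*g^2 + 4*g - 1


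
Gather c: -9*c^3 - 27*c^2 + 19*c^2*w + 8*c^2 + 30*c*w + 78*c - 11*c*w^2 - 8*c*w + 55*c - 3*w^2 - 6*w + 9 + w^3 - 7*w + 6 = -9*c^3 + c^2*(19*w - 19) + c*(-11*w^2 + 22*w + 133) + w^3 - 3*w^2 - 13*w + 15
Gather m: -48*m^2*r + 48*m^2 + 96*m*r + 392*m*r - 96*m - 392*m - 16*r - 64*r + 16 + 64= m^2*(48 - 48*r) + m*(488*r - 488) - 80*r + 80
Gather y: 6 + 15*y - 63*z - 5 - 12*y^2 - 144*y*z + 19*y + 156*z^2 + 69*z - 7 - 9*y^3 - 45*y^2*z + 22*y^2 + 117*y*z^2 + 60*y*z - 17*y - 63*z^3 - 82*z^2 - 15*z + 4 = -9*y^3 + y^2*(10 - 45*z) + y*(117*z^2 - 84*z + 17) - 63*z^3 + 74*z^2 - 9*z - 2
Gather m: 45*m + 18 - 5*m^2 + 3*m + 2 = -5*m^2 + 48*m + 20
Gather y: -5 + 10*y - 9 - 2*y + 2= 8*y - 12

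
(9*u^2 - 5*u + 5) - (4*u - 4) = 9*u^2 - 9*u + 9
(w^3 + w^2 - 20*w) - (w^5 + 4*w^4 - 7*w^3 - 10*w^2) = -w^5 - 4*w^4 + 8*w^3 + 11*w^2 - 20*w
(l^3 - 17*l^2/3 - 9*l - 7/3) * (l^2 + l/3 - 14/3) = l^5 - 16*l^4/3 - 140*l^3/9 + 190*l^2/9 + 371*l/9 + 98/9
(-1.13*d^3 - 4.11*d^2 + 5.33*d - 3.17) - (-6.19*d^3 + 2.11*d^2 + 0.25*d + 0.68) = 5.06*d^3 - 6.22*d^2 + 5.08*d - 3.85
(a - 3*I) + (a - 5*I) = 2*a - 8*I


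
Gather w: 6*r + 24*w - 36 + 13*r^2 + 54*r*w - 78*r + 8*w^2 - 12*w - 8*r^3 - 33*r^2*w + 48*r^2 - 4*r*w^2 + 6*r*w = -8*r^3 + 61*r^2 - 72*r + w^2*(8 - 4*r) + w*(-33*r^2 + 60*r + 12) - 36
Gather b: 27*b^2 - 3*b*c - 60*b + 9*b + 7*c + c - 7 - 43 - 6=27*b^2 + b*(-3*c - 51) + 8*c - 56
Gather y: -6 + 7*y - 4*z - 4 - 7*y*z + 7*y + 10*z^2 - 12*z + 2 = y*(14 - 7*z) + 10*z^2 - 16*z - 8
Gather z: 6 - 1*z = 6 - z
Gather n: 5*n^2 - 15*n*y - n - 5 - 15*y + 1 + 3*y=5*n^2 + n*(-15*y - 1) - 12*y - 4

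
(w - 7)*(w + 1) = w^2 - 6*w - 7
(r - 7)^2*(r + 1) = r^3 - 13*r^2 + 35*r + 49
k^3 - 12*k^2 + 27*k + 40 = (k - 8)*(k - 5)*(k + 1)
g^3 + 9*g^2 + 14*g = g*(g + 2)*(g + 7)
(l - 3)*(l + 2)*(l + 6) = l^3 + 5*l^2 - 12*l - 36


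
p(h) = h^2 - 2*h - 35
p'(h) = 2*h - 2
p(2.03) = -34.94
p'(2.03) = 2.06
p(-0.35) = -34.18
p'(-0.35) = -2.70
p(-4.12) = -9.79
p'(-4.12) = -10.24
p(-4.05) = -10.50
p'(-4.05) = -10.10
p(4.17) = -25.95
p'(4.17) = 6.34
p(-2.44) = -24.17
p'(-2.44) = -6.88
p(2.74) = -32.97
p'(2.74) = 3.48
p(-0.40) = -34.04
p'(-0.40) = -2.80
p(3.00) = -32.00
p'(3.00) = 4.00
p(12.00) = 85.00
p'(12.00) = 22.00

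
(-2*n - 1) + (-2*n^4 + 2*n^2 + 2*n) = -2*n^4 + 2*n^2 - 1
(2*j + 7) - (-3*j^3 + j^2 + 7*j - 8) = 3*j^3 - j^2 - 5*j + 15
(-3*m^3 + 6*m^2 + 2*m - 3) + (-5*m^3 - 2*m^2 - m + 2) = -8*m^3 + 4*m^2 + m - 1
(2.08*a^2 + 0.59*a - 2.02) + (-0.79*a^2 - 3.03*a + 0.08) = 1.29*a^2 - 2.44*a - 1.94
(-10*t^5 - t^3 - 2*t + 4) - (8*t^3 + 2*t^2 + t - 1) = -10*t^5 - 9*t^3 - 2*t^2 - 3*t + 5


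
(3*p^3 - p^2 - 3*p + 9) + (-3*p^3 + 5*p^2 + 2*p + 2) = 4*p^2 - p + 11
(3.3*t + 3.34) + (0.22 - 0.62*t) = 2.68*t + 3.56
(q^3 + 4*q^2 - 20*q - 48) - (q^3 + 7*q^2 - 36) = -3*q^2 - 20*q - 12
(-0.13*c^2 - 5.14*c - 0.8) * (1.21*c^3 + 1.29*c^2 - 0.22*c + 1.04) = -0.1573*c^5 - 6.3871*c^4 - 7.57*c^3 - 0.0364*c^2 - 5.1696*c - 0.832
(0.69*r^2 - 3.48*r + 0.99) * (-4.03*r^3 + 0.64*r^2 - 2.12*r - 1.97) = -2.7807*r^5 + 14.466*r^4 - 7.6797*r^3 + 6.6519*r^2 + 4.7568*r - 1.9503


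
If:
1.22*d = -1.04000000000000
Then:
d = -0.85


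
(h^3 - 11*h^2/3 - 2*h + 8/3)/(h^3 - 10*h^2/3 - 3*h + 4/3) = (3*h - 2)/(3*h - 1)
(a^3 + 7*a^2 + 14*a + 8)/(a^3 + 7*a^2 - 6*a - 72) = (a^2 + 3*a + 2)/(a^2 + 3*a - 18)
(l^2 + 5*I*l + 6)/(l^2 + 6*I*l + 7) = (l + 6*I)/(l + 7*I)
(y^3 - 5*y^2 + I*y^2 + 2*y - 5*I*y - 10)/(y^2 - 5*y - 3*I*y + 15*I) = (y^2 + I*y + 2)/(y - 3*I)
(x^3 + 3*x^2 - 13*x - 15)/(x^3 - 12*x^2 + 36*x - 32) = (x^3 + 3*x^2 - 13*x - 15)/(x^3 - 12*x^2 + 36*x - 32)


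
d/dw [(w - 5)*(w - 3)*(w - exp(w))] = (1 - exp(w))*(w - 5)*(w - 3) + (w - 5)*(w - exp(w)) + (w - 3)*(w - exp(w))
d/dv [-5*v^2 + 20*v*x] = -10*v + 20*x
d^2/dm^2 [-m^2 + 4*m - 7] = -2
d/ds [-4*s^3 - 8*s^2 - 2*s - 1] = -12*s^2 - 16*s - 2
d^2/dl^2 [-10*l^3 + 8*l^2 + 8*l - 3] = 16 - 60*l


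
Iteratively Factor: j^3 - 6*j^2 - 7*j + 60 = (j - 4)*(j^2 - 2*j - 15) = (j - 4)*(j + 3)*(j - 5)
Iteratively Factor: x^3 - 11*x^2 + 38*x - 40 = (x - 5)*(x^2 - 6*x + 8) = (x - 5)*(x - 2)*(x - 4)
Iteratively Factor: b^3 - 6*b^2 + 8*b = (b - 2)*(b^2 - 4*b) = b*(b - 2)*(b - 4)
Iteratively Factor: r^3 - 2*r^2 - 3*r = (r)*(r^2 - 2*r - 3) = r*(r - 3)*(r + 1)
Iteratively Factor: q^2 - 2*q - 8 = (q - 4)*(q + 2)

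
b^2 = b^2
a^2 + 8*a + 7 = (a + 1)*(a + 7)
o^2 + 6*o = o*(o + 6)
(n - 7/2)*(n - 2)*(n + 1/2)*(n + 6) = n^4 + n^3 - 103*n^2/4 + 29*n + 21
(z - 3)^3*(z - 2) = z^4 - 11*z^3 + 45*z^2 - 81*z + 54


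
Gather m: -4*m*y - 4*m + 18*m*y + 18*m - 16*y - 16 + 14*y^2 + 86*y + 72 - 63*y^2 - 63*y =m*(14*y + 14) - 49*y^2 + 7*y + 56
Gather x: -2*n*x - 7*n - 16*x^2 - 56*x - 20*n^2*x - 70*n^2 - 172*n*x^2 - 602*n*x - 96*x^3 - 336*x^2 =-70*n^2 - 7*n - 96*x^3 + x^2*(-172*n - 352) + x*(-20*n^2 - 604*n - 56)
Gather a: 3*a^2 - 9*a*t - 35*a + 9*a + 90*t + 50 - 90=3*a^2 + a*(-9*t - 26) + 90*t - 40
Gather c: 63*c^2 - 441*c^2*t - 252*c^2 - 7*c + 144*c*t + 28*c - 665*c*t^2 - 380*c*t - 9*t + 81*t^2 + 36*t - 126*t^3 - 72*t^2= c^2*(-441*t - 189) + c*(-665*t^2 - 236*t + 21) - 126*t^3 + 9*t^2 + 27*t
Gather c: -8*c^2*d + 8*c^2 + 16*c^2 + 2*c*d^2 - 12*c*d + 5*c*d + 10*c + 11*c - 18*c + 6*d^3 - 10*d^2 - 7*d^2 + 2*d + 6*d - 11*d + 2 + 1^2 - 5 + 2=c^2*(24 - 8*d) + c*(2*d^2 - 7*d + 3) + 6*d^3 - 17*d^2 - 3*d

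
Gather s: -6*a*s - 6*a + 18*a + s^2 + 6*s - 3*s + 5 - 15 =12*a + s^2 + s*(3 - 6*a) - 10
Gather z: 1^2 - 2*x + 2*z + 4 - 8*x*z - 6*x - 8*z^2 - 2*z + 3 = -8*x*z - 8*x - 8*z^2 + 8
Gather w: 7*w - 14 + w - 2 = 8*w - 16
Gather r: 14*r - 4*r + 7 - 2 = 10*r + 5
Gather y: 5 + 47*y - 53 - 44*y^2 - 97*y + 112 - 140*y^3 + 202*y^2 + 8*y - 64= -140*y^3 + 158*y^2 - 42*y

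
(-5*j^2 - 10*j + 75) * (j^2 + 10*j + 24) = -5*j^4 - 60*j^3 - 145*j^2 + 510*j + 1800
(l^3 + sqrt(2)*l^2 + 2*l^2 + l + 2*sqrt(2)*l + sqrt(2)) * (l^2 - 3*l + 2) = l^5 - l^4 + sqrt(2)*l^4 - 3*l^3 - sqrt(2)*l^3 - 3*sqrt(2)*l^2 + l^2 + sqrt(2)*l + 2*l + 2*sqrt(2)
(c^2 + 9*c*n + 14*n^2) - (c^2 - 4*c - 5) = 9*c*n + 4*c + 14*n^2 + 5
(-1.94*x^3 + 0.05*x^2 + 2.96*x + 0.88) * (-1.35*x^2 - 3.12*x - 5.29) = 2.619*x^5 + 5.9853*x^4 + 6.1106*x^3 - 10.6877*x^2 - 18.404*x - 4.6552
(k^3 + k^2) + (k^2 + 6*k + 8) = k^3 + 2*k^2 + 6*k + 8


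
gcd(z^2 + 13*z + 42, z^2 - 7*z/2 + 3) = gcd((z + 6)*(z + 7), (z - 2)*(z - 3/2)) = 1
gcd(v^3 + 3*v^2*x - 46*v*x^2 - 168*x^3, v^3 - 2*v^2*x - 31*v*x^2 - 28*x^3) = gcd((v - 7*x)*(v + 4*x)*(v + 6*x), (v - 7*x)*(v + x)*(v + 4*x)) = -v^2 + 3*v*x + 28*x^2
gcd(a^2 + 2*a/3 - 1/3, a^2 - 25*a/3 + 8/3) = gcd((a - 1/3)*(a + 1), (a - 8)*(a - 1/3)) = a - 1/3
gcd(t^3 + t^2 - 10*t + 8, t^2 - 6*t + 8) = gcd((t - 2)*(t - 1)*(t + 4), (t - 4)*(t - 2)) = t - 2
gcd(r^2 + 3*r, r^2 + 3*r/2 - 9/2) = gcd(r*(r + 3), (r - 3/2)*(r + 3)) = r + 3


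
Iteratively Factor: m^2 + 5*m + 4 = (m + 1)*(m + 4)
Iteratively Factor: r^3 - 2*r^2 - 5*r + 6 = (r - 1)*(r^2 - r - 6) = (r - 1)*(r + 2)*(r - 3)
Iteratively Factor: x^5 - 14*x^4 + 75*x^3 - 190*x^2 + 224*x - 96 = (x - 3)*(x^4 - 11*x^3 + 42*x^2 - 64*x + 32) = (x - 4)*(x - 3)*(x^3 - 7*x^2 + 14*x - 8) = (x - 4)*(x - 3)*(x - 1)*(x^2 - 6*x + 8) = (x - 4)^2*(x - 3)*(x - 1)*(x - 2)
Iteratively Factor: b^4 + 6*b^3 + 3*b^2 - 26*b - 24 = (b + 3)*(b^3 + 3*b^2 - 6*b - 8) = (b + 1)*(b + 3)*(b^2 + 2*b - 8) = (b - 2)*(b + 1)*(b + 3)*(b + 4)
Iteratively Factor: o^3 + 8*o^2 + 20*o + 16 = (o + 2)*(o^2 + 6*o + 8) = (o + 2)^2*(o + 4)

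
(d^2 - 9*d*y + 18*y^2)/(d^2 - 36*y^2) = (d - 3*y)/(d + 6*y)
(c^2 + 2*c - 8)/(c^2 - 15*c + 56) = (c^2 + 2*c - 8)/(c^2 - 15*c + 56)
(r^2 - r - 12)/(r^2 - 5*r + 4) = (r + 3)/(r - 1)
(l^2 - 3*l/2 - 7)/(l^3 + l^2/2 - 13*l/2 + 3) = (2*l^2 - 3*l - 14)/(2*l^3 + l^2 - 13*l + 6)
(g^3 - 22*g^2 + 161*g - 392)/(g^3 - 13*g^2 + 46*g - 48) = (g^2 - 14*g + 49)/(g^2 - 5*g + 6)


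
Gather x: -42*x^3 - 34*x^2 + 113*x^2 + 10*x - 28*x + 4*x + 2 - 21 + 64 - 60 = -42*x^3 + 79*x^2 - 14*x - 15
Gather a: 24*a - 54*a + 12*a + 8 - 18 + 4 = -18*a - 6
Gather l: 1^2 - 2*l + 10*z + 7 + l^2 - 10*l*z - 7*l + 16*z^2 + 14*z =l^2 + l*(-10*z - 9) + 16*z^2 + 24*z + 8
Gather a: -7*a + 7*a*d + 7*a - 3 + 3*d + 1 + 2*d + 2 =7*a*d + 5*d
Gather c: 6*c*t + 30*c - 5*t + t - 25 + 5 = c*(6*t + 30) - 4*t - 20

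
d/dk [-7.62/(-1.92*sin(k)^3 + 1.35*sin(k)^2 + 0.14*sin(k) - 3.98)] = (-43.8912*sin(k)^2 + 20.574*sin(k) + 1.0668)*cos(k)/(1.92*sin(k)^3 - 1.35*sin(k)^2 - 0.14*sin(k) + 3.98)^2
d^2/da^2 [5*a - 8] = 0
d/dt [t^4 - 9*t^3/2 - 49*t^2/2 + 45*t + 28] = 4*t^3 - 27*t^2/2 - 49*t + 45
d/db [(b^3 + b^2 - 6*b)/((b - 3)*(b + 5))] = (b^4 + 4*b^3 - 37*b^2 - 30*b + 90)/(b^4 + 4*b^3 - 26*b^2 - 60*b + 225)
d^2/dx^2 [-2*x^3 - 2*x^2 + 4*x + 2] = -12*x - 4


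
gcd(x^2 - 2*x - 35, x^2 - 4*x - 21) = x - 7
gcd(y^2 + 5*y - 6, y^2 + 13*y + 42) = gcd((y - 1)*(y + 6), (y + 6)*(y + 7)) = y + 6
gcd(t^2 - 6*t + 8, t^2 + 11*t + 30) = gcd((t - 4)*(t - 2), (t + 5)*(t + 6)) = 1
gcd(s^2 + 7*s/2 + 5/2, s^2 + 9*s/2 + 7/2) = s + 1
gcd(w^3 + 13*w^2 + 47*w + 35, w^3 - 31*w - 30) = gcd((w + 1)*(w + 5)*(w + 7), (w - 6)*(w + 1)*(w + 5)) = w^2 + 6*w + 5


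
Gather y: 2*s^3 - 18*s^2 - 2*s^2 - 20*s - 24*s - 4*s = 2*s^3 - 20*s^2 - 48*s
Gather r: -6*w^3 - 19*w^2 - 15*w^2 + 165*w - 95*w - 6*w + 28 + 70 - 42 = -6*w^3 - 34*w^2 + 64*w + 56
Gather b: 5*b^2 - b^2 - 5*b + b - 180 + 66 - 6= 4*b^2 - 4*b - 120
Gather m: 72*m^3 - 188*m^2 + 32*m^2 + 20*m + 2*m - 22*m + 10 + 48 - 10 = 72*m^3 - 156*m^2 + 48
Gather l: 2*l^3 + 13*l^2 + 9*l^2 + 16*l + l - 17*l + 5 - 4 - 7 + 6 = 2*l^3 + 22*l^2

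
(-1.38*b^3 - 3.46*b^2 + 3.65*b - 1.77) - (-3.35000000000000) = -1.38*b^3 - 3.46*b^2 + 3.65*b + 1.58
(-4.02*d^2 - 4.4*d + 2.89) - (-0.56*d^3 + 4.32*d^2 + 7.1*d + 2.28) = 0.56*d^3 - 8.34*d^2 - 11.5*d + 0.61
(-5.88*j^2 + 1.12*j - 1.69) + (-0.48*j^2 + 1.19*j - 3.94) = -6.36*j^2 + 2.31*j - 5.63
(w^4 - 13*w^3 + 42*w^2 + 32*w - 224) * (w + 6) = w^5 - 7*w^4 - 36*w^3 + 284*w^2 - 32*w - 1344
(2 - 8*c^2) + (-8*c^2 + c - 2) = -16*c^2 + c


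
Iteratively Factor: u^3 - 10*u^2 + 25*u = (u - 5)*(u^2 - 5*u) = (u - 5)^2*(u)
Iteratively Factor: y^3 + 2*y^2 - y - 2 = (y - 1)*(y^2 + 3*y + 2) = (y - 1)*(y + 1)*(y + 2)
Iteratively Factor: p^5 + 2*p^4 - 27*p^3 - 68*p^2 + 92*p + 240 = (p + 4)*(p^4 - 2*p^3 - 19*p^2 + 8*p + 60) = (p + 2)*(p + 4)*(p^3 - 4*p^2 - 11*p + 30) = (p - 5)*(p + 2)*(p + 4)*(p^2 + p - 6) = (p - 5)*(p + 2)*(p + 3)*(p + 4)*(p - 2)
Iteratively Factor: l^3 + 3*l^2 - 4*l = (l - 1)*(l^2 + 4*l) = l*(l - 1)*(l + 4)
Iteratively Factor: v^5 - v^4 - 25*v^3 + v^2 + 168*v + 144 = (v - 4)*(v^4 + 3*v^3 - 13*v^2 - 51*v - 36) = (v - 4)*(v + 3)*(v^3 - 13*v - 12) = (v - 4)*(v + 1)*(v + 3)*(v^2 - v - 12) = (v - 4)^2*(v + 1)*(v + 3)*(v + 3)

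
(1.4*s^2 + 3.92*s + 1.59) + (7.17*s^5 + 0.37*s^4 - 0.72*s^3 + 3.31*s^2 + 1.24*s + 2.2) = 7.17*s^5 + 0.37*s^4 - 0.72*s^3 + 4.71*s^2 + 5.16*s + 3.79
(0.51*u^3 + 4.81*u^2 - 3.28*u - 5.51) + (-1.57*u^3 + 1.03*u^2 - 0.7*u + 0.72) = -1.06*u^3 + 5.84*u^2 - 3.98*u - 4.79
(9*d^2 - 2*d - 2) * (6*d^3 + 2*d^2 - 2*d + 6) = 54*d^5 + 6*d^4 - 34*d^3 + 54*d^2 - 8*d - 12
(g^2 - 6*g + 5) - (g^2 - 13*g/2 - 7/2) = g/2 + 17/2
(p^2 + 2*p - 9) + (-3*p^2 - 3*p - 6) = -2*p^2 - p - 15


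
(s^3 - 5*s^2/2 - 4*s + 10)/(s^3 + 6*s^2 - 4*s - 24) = (s - 5/2)/(s + 6)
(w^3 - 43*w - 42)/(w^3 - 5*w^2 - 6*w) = (w^2 - w - 42)/(w*(w - 6))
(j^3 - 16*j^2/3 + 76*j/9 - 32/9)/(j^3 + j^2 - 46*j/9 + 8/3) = (3*j^2 - 14*j + 16)/(3*j^2 + 5*j - 12)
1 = 1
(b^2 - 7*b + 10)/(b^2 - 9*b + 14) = (b - 5)/(b - 7)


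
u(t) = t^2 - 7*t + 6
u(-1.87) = 22.59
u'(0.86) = -5.28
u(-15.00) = 336.00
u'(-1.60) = -10.20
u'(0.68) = -5.64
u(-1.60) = 19.76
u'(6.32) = 5.64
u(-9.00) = 150.00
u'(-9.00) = -25.00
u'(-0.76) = -8.52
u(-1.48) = 18.55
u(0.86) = 0.72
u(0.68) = 1.70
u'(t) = 2*t - 7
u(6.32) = 1.70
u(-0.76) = 11.90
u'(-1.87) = -10.74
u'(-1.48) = -9.96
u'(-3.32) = -13.64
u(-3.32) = 40.26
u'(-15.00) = -37.00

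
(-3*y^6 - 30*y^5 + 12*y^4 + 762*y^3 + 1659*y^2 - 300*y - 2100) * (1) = -3*y^6 - 30*y^5 + 12*y^4 + 762*y^3 + 1659*y^2 - 300*y - 2100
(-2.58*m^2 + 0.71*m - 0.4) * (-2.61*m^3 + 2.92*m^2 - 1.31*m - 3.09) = 6.7338*m^5 - 9.3867*m^4 + 6.497*m^3 + 5.8741*m^2 - 1.6699*m + 1.236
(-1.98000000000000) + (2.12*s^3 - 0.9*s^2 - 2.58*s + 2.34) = 2.12*s^3 - 0.9*s^2 - 2.58*s + 0.36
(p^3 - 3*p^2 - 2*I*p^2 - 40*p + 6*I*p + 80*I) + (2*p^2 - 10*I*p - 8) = p^3 - p^2 - 2*I*p^2 - 40*p - 4*I*p - 8 + 80*I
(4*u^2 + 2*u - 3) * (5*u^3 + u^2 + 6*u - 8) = 20*u^5 + 14*u^4 + 11*u^3 - 23*u^2 - 34*u + 24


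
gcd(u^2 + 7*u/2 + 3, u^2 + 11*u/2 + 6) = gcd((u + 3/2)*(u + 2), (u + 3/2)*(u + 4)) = u + 3/2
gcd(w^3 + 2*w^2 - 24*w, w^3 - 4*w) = w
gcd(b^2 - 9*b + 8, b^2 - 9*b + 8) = b^2 - 9*b + 8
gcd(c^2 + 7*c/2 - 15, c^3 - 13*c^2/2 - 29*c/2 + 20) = 1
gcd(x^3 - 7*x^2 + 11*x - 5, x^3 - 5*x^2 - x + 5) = x^2 - 6*x + 5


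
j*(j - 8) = j^2 - 8*j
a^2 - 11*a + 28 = (a - 7)*(a - 4)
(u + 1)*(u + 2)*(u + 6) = u^3 + 9*u^2 + 20*u + 12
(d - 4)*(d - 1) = d^2 - 5*d + 4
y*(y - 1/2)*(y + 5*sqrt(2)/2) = y^3 - y^2/2 + 5*sqrt(2)*y^2/2 - 5*sqrt(2)*y/4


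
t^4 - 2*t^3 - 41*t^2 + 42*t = t*(t - 7)*(t - 1)*(t + 6)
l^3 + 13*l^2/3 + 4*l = l*(l + 4/3)*(l + 3)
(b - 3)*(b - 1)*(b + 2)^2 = b^4 - 9*b^2 - 4*b + 12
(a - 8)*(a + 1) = a^2 - 7*a - 8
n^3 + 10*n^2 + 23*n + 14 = (n + 1)*(n + 2)*(n + 7)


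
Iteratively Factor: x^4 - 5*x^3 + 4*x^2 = (x)*(x^3 - 5*x^2 + 4*x) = x*(x - 1)*(x^2 - 4*x) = x*(x - 4)*(x - 1)*(x)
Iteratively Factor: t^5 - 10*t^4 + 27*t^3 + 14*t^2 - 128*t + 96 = (t - 4)*(t^4 - 6*t^3 + 3*t^2 + 26*t - 24) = (t - 4)*(t - 1)*(t^3 - 5*t^2 - 2*t + 24) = (t - 4)*(t - 3)*(t - 1)*(t^2 - 2*t - 8) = (t - 4)^2*(t - 3)*(t - 1)*(t + 2)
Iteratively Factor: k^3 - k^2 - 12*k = (k + 3)*(k^2 - 4*k) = (k - 4)*(k + 3)*(k)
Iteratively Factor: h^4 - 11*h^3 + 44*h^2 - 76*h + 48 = (h - 2)*(h^3 - 9*h^2 + 26*h - 24) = (h - 2)^2*(h^2 - 7*h + 12) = (h - 3)*(h - 2)^2*(h - 4)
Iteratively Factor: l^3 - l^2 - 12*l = (l)*(l^2 - l - 12) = l*(l - 4)*(l + 3)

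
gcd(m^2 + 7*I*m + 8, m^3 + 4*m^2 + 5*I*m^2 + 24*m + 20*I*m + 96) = m + 8*I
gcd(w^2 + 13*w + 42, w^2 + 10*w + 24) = w + 6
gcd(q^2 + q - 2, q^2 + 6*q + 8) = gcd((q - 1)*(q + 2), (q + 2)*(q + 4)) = q + 2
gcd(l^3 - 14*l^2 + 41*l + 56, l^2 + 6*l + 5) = l + 1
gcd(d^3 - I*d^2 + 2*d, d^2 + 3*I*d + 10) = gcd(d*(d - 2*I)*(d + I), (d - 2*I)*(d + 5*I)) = d - 2*I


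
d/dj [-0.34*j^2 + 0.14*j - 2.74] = 0.14 - 0.68*j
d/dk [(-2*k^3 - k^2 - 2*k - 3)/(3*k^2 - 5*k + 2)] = (-6*k^4 + 20*k^3 - k^2 + 14*k - 19)/(9*k^4 - 30*k^3 + 37*k^2 - 20*k + 4)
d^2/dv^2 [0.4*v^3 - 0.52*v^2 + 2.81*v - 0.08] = 2.4*v - 1.04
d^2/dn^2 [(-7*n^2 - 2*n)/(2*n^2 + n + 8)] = 12*(n^3 + 56*n^2 + 16*n - 72)/(8*n^6 + 12*n^5 + 102*n^4 + 97*n^3 + 408*n^2 + 192*n + 512)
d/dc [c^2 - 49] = 2*c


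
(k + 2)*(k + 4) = k^2 + 6*k + 8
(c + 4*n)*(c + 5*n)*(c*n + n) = c^3*n + 9*c^2*n^2 + c^2*n + 20*c*n^3 + 9*c*n^2 + 20*n^3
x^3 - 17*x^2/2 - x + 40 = (x - 8)*(x - 5/2)*(x + 2)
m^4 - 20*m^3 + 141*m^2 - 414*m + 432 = (m - 8)*(m - 6)*(m - 3)^2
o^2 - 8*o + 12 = (o - 6)*(o - 2)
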